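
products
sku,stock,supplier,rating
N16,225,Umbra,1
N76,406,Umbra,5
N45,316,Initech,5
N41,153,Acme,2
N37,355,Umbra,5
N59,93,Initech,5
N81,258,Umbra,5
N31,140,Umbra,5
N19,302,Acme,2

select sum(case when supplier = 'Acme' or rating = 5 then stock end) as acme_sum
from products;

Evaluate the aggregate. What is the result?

2023

sku=N16: ✗
sku=N76: ✓ → 406
sku=N45: ✓ → 316
sku=N41: ✓ → 153
sku=N37: ✓ → 355
sku=N59: ✓ → 93
sku=N81: ✓ → 258
sku=N31: ✓ → 140
sku=N19: ✓ → 302
acme_sum = 406 + 316 + 153 + 355 + 93 + 258 + 140 + 302 = 2023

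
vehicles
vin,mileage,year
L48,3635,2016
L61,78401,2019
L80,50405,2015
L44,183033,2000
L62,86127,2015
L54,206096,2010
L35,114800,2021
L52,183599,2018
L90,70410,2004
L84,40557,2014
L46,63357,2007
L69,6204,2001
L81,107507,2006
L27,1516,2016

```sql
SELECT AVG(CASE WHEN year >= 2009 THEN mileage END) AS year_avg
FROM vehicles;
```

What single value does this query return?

vin=L48: ✓ → 3635
vin=L61: ✓ → 78401
vin=L80: ✓ → 50405
vin=L44: ✗
vin=L62: ✓ → 86127
vin=L54: ✓ → 206096
vin=L35: ✓ → 114800
vin=L52: ✓ → 183599
vin=L90: ✗
vin=L84: ✓ → 40557
vin=L46: ✗
vin=L69: ✗
vin=L81: ✗
vin=L27: ✓ → 1516
year_avg = (3635 + 78401 + 50405 + 86127 + 206096 + 114800 + 183599 + 40557 + 1516) / 9 = 85015.1111111111

85015.1111111111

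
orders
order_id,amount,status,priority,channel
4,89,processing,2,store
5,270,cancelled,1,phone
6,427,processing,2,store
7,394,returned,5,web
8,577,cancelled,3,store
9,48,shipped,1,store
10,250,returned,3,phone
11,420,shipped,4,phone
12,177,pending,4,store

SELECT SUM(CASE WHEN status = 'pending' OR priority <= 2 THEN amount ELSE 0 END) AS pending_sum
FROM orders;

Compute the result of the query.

order_id=4: ✓ → 89
order_id=5: ✓ → 270
order_id=6: ✓ → 427
order_id=7: ✗
order_id=8: ✗
order_id=9: ✓ → 48
order_id=10: ✗
order_id=11: ✗
order_id=12: ✓ → 177
pending_sum = 89 + 270 + 427 + 48 + 177 = 1011

1011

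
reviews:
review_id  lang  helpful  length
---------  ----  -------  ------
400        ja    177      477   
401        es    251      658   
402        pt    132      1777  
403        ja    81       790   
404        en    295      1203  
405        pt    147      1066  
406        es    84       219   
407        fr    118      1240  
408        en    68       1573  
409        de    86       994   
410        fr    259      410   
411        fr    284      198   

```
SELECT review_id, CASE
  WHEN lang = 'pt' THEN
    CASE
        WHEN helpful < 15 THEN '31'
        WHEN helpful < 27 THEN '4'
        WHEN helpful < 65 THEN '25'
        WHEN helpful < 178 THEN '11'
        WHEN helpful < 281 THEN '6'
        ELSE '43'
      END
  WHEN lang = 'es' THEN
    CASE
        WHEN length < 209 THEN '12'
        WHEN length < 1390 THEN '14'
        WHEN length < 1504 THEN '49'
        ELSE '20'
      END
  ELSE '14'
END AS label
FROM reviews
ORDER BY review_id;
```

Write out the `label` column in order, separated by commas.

14, 14, 11, 14, 14, 11, 14, 14, 14, 14, 14, 14

review_id=400: lang='ja' → outer ELSE → 14
review_id=401: lang='es' → inner[length < 1390] → 14
review_id=402: lang='pt' → inner[helpful < 178] → 11
review_id=403: lang='ja' → outer ELSE → 14
review_id=404: lang='en' → outer ELSE → 14
review_id=405: lang='pt' → inner[helpful < 178] → 11
review_id=406: lang='es' → inner[length < 1390] → 14
review_id=407: lang='fr' → outer ELSE → 14
review_id=408: lang='en' → outer ELSE → 14
review_id=409: lang='de' → outer ELSE → 14
review_id=410: lang='fr' → outer ELSE → 14
review_id=411: lang='fr' → outer ELSE → 14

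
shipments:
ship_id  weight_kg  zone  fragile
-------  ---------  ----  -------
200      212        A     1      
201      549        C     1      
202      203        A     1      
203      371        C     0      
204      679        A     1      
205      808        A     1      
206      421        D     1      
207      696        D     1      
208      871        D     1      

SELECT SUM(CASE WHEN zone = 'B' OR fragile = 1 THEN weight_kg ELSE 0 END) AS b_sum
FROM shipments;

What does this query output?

4439

ship_id=200: ✓ → 212
ship_id=201: ✓ → 549
ship_id=202: ✓ → 203
ship_id=203: ✗
ship_id=204: ✓ → 679
ship_id=205: ✓ → 808
ship_id=206: ✓ → 421
ship_id=207: ✓ → 696
ship_id=208: ✓ → 871
b_sum = 212 + 549 + 203 + 679 + 808 + 421 + 696 + 871 = 4439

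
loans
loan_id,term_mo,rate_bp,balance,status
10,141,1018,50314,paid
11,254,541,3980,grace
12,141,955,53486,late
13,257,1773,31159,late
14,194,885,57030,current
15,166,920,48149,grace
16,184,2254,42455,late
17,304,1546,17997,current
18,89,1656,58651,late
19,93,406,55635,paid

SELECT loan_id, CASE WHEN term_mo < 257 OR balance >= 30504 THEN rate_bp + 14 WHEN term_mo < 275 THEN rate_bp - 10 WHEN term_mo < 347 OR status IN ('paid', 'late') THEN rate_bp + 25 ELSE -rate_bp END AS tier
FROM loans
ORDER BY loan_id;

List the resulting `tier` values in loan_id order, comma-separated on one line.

1032, 555, 969, 1787, 899, 934, 2268, 1571, 1670, 420

loan_id=10: term_mo < 257 OR balance >= 30504 → 1032
loan_id=11: term_mo < 257 OR balance >= 30504 → 555
loan_id=12: term_mo < 257 OR balance >= 30504 → 969
loan_id=13: term_mo < 257 OR balance >= 30504 → 1787
loan_id=14: term_mo < 257 OR balance >= 30504 → 899
loan_id=15: term_mo < 257 OR balance >= 30504 → 934
loan_id=16: term_mo < 257 OR balance >= 30504 → 2268
loan_id=17: term_mo < 347 OR status IN ('paid', 'late') → 1571
loan_id=18: term_mo < 257 OR balance >= 30504 → 1670
loan_id=19: term_mo < 257 OR balance >= 30504 → 420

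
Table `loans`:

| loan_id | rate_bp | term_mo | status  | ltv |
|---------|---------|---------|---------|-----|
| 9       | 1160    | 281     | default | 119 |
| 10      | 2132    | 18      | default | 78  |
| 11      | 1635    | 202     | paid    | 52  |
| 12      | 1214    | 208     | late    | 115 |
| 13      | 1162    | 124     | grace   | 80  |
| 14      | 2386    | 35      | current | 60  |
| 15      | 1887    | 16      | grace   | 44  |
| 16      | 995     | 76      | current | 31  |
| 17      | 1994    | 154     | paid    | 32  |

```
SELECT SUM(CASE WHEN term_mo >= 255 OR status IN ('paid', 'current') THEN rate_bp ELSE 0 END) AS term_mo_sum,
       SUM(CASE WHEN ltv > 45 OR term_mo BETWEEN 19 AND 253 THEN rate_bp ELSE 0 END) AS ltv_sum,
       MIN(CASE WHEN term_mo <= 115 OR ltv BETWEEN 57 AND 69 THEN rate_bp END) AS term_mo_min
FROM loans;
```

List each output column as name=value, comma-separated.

[term_mo_sum: term_mo >= 255 OR status IN ('paid', 'current')]
loan_id=9: ✓ → 1160
loan_id=10: ✗
loan_id=11: ✓ → 1635
loan_id=12: ✗
loan_id=13: ✗
loan_id=14: ✓ → 2386
loan_id=15: ✗
loan_id=16: ✓ → 995
loan_id=17: ✓ → 1994
term_mo_sum = 1160 + 1635 + 2386 + 995 + 1994 = 8170
—
[ltv_sum: ltv > 45 OR term_mo BETWEEN 19 AND 253]
loan_id=9: ✓ → 1160
loan_id=10: ✓ → 2132
loan_id=11: ✓ → 1635
loan_id=12: ✓ → 1214
loan_id=13: ✓ → 1162
loan_id=14: ✓ → 2386
loan_id=15: ✗
loan_id=16: ✓ → 995
loan_id=17: ✓ → 1994
ltv_sum = 1160 + 2132 + 1635 + 1214 + 1162 + 2386 + 995 + 1994 = 12678
—
[term_mo_min: term_mo <= 115 OR ltv BETWEEN 57 AND 69]
loan_id=9: ✗
loan_id=10: ✓ → 2132
loan_id=11: ✗
loan_id=12: ✗
loan_id=13: ✗
loan_id=14: ✓ → 2386
loan_id=15: ✓ → 1887
loan_id=16: ✓ → 995
loan_id=17: ✗
term_mo_min = MIN(2132, 2386, 1887, 995) = 995

term_mo_sum=8170, ltv_sum=12678, term_mo_min=995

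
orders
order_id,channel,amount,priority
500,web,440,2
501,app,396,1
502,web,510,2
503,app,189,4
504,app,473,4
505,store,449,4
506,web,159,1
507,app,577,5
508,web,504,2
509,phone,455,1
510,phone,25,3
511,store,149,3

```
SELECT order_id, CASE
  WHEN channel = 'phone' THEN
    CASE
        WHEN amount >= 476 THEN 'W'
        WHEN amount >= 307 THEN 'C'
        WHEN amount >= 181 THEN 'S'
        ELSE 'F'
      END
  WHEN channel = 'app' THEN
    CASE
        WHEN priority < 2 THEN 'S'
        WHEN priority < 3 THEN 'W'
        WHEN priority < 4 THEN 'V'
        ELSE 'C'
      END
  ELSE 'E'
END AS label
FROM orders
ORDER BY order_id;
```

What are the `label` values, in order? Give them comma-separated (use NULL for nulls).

E, S, E, C, C, E, E, C, E, C, F, E

order_id=500: channel='web' → outer ELSE → E
order_id=501: channel='app' → inner[priority < 2] → S
order_id=502: channel='web' → outer ELSE → E
order_id=503: channel='app' → inner[ELSE] → C
order_id=504: channel='app' → inner[ELSE] → C
order_id=505: channel='store' → outer ELSE → E
order_id=506: channel='web' → outer ELSE → E
order_id=507: channel='app' → inner[ELSE] → C
order_id=508: channel='web' → outer ELSE → E
order_id=509: channel='phone' → inner[amount >= 307] → C
order_id=510: channel='phone' → inner[ELSE] → F
order_id=511: channel='store' → outer ELSE → E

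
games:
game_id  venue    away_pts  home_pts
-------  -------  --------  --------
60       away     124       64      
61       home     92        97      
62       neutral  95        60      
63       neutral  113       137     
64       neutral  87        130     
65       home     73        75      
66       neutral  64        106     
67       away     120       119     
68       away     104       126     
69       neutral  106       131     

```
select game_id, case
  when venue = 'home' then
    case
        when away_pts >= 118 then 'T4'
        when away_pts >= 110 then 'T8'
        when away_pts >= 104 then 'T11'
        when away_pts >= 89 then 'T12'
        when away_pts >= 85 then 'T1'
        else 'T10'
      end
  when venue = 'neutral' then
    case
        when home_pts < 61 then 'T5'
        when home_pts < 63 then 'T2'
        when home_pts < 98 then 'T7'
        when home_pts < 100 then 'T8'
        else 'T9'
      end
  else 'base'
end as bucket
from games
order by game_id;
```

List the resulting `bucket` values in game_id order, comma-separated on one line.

base, T12, T5, T9, T9, T10, T9, base, base, T9

game_id=60: venue='away' → outer ELSE → base
game_id=61: venue='home' → inner[away_pts >= 89] → T12
game_id=62: venue='neutral' → inner[home_pts < 61] → T5
game_id=63: venue='neutral' → inner[ELSE] → T9
game_id=64: venue='neutral' → inner[ELSE] → T9
game_id=65: venue='home' → inner[ELSE] → T10
game_id=66: venue='neutral' → inner[ELSE] → T9
game_id=67: venue='away' → outer ELSE → base
game_id=68: venue='away' → outer ELSE → base
game_id=69: venue='neutral' → inner[ELSE] → T9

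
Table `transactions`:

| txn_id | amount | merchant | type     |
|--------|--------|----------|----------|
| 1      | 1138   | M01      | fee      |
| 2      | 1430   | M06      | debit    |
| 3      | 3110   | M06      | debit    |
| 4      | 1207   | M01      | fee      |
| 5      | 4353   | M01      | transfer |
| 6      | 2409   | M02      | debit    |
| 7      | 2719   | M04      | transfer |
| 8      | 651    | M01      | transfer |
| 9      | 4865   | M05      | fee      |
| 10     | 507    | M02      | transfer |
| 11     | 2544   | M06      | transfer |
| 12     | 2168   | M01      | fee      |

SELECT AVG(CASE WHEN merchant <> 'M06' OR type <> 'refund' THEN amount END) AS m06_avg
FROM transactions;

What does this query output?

txn_id=1: ✓ → 1138
txn_id=2: ✓ → 1430
txn_id=3: ✓ → 3110
txn_id=4: ✓ → 1207
txn_id=5: ✓ → 4353
txn_id=6: ✓ → 2409
txn_id=7: ✓ → 2719
txn_id=8: ✓ → 651
txn_id=9: ✓ → 4865
txn_id=10: ✓ → 507
txn_id=11: ✓ → 2544
txn_id=12: ✓ → 2168
m06_avg = (1138 + 1430 + 3110 + 1207 + 4353 + 2409 + 2719 + 651 + 4865 + 507 + 2544 + 2168) / 12 = 2258.4166666667

2258.4166666667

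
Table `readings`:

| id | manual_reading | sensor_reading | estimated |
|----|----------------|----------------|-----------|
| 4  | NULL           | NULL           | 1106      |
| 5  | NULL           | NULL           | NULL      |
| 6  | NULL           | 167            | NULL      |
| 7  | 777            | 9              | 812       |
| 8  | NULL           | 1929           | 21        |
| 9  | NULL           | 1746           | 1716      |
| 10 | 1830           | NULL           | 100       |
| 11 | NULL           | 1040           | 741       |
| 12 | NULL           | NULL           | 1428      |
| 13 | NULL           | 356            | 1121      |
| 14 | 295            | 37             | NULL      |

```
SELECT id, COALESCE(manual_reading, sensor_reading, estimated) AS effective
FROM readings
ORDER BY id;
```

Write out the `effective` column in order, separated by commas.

1106, NULL, 167, 777, 1929, 1746, 1830, 1040, 1428, 356, 295

id=4: manual_reading=NULL, sensor_reading=NULL, estimated=1106 → 1106
id=5: manual_reading=NULL, sensor_reading=NULL, estimated=NULL (all NULL) → NULL
id=6: manual_reading=NULL, sensor_reading=167 → 167
id=7: manual_reading=777 → 777
id=8: manual_reading=NULL, sensor_reading=1929 → 1929
id=9: manual_reading=NULL, sensor_reading=1746 → 1746
id=10: manual_reading=1830 → 1830
id=11: manual_reading=NULL, sensor_reading=1040 → 1040
id=12: manual_reading=NULL, sensor_reading=NULL, estimated=1428 → 1428
id=13: manual_reading=NULL, sensor_reading=356 → 356
id=14: manual_reading=295 → 295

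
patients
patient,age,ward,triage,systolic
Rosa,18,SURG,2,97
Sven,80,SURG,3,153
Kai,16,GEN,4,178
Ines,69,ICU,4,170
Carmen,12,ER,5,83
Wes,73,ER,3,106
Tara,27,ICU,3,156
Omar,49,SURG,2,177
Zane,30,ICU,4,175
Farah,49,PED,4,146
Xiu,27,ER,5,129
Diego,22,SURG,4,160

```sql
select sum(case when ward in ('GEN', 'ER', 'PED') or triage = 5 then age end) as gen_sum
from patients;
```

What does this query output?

177

patient=Rosa: ✗
patient=Sven: ✗
patient=Kai: ✓ → 16
patient=Ines: ✗
patient=Carmen: ✓ → 12
patient=Wes: ✓ → 73
patient=Tara: ✗
patient=Omar: ✗
patient=Zane: ✗
patient=Farah: ✓ → 49
patient=Xiu: ✓ → 27
patient=Diego: ✗
gen_sum = 16 + 12 + 73 + 49 + 27 = 177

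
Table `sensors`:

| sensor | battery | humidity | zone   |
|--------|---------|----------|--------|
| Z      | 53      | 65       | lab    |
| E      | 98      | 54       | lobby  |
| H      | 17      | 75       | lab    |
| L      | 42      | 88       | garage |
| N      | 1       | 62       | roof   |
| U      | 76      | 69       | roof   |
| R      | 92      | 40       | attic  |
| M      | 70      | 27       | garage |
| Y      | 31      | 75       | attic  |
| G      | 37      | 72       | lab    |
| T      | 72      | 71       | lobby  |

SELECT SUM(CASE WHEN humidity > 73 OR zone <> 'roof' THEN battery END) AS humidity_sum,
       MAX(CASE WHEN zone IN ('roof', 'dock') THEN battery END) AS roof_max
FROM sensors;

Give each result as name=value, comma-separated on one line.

humidity_sum=512, roof_max=76

[humidity_sum: humidity > 73 OR zone <> 'roof']
sensor=Z: ✓ → 53
sensor=E: ✓ → 98
sensor=H: ✓ → 17
sensor=L: ✓ → 42
sensor=N: ✗
sensor=U: ✗
sensor=R: ✓ → 92
sensor=M: ✓ → 70
sensor=Y: ✓ → 31
sensor=G: ✓ → 37
sensor=T: ✓ → 72
humidity_sum = 53 + 98 + 17 + 42 + 92 + 70 + 31 + 37 + 72 = 512
—
[roof_max: zone IN ('roof', 'dock')]
sensor=Z: ✗
sensor=E: ✗
sensor=H: ✗
sensor=L: ✗
sensor=N: ✓ → 1
sensor=U: ✓ → 76
sensor=R: ✗
sensor=M: ✗
sensor=Y: ✗
sensor=G: ✗
sensor=T: ✗
roof_max = MAX(1, 76) = 76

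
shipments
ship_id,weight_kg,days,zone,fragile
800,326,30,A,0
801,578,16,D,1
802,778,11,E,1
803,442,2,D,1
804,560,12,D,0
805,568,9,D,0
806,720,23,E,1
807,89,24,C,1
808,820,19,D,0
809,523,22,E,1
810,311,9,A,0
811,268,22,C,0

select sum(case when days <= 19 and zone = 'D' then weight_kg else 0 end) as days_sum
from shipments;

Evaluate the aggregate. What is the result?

ship_id=800: ✗
ship_id=801: ✓ → 578
ship_id=802: ✗
ship_id=803: ✓ → 442
ship_id=804: ✓ → 560
ship_id=805: ✓ → 568
ship_id=806: ✗
ship_id=807: ✗
ship_id=808: ✓ → 820
ship_id=809: ✗
ship_id=810: ✗
ship_id=811: ✗
days_sum = 578 + 442 + 560 + 568 + 820 = 2968

2968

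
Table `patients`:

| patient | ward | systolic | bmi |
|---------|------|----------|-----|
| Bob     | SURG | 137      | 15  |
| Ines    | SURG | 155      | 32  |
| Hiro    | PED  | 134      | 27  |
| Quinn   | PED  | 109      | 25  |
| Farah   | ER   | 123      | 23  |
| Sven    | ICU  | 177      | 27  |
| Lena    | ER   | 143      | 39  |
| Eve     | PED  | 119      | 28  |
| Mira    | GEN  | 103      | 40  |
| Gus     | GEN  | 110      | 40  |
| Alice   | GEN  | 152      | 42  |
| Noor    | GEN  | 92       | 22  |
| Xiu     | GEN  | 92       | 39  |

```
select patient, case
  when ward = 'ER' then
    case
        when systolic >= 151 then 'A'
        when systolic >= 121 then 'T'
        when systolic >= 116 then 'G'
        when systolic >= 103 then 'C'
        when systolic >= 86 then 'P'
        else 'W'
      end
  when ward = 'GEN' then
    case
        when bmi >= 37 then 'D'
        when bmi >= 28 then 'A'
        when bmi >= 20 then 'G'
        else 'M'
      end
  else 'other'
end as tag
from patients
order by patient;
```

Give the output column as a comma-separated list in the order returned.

D, other, other, T, D, other, other, T, D, G, other, other, D

patient=Alice: ward='GEN' → inner[bmi >= 37] → D
patient=Bob: ward='SURG' → outer ELSE → other
patient=Eve: ward='PED' → outer ELSE → other
patient=Farah: ward='ER' → inner[systolic >= 121] → T
patient=Gus: ward='GEN' → inner[bmi >= 37] → D
patient=Hiro: ward='PED' → outer ELSE → other
patient=Ines: ward='SURG' → outer ELSE → other
patient=Lena: ward='ER' → inner[systolic >= 121] → T
patient=Mira: ward='GEN' → inner[bmi >= 37] → D
patient=Noor: ward='GEN' → inner[bmi >= 20] → G
patient=Quinn: ward='PED' → outer ELSE → other
patient=Sven: ward='ICU' → outer ELSE → other
patient=Xiu: ward='GEN' → inner[bmi >= 37] → D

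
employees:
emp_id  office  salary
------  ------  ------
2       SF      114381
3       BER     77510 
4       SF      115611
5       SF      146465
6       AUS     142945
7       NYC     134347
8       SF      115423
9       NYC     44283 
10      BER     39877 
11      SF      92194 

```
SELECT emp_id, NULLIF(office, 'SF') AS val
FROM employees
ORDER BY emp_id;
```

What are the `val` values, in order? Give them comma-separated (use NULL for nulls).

NULL, BER, NULL, NULL, AUS, NYC, NULL, NYC, BER, NULL

emp_id=2: office=SF vs SF: equal → NULL
emp_id=3: office=BER vs SF: differ → BER
emp_id=4: office=SF vs SF: equal → NULL
emp_id=5: office=SF vs SF: equal → NULL
emp_id=6: office=AUS vs SF: differ → AUS
emp_id=7: office=NYC vs SF: differ → NYC
emp_id=8: office=SF vs SF: equal → NULL
emp_id=9: office=NYC vs SF: differ → NYC
emp_id=10: office=BER vs SF: differ → BER
emp_id=11: office=SF vs SF: equal → NULL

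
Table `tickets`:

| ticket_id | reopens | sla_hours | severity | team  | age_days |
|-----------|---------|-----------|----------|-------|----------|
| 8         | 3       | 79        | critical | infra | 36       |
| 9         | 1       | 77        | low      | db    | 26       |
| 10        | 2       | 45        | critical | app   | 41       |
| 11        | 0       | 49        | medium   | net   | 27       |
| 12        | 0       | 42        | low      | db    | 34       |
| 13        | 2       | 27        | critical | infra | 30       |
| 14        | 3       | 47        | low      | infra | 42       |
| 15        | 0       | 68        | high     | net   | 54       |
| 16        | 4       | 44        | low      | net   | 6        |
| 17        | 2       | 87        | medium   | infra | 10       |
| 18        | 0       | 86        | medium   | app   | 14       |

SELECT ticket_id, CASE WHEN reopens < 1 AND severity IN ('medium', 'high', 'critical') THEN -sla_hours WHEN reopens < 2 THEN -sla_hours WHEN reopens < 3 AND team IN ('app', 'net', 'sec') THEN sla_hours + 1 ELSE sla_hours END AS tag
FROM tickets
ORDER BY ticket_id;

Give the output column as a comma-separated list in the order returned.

79, -77, 46, -49, -42, 27, 47, -68, 44, 87, -86

ticket_id=8: ELSE → 79
ticket_id=9: reopens < 2 → -77
ticket_id=10: reopens < 3 AND team IN ('app', 'net', 'sec') → 46
ticket_id=11: reopens < 1 AND severity IN ('medium', 'high', 'critical') → -49
ticket_id=12: reopens < 2 → -42
ticket_id=13: ELSE → 27
ticket_id=14: ELSE → 47
ticket_id=15: reopens < 1 AND severity IN ('medium', 'high', 'critical') → -68
ticket_id=16: ELSE → 44
ticket_id=17: ELSE → 87
ticket_id=18: reopens < 1 AND severity IN ('medium', 'high', 'critical') → -86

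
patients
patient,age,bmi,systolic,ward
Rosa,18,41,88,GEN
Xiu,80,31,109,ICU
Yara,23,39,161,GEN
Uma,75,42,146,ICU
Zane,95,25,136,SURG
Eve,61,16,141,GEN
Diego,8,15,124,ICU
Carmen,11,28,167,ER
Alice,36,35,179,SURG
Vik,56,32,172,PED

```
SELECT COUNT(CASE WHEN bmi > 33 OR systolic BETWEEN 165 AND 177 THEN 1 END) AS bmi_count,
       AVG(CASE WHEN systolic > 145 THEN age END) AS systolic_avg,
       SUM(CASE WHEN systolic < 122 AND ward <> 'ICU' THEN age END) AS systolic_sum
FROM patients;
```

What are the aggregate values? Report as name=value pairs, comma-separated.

bmi_count=6, systolic_avg=40.2, systolic_sum=18

[bmi_count: bmi > 33 OR systolic BETWEEN 165 AND 177]
patient=Rosa: ✓ → 1
patient=Xiu: ✗
patient=Yara: ✓ → 1
patient=Uma: ✓ → 1
patient=Zane: ✗
patient=Eve: ✗
patient=Diego: ✗
patient=Carmen: ✓ → 1
patient=Alice: ✓ → 1
patient=Vik: ✓ → 1
bmi_count = COUNT(1, 1, 1, 1, 1, 1) = 6
—
[systolic_avg: systolic > 145]
patient=Rosa: ✗
patient=Xiu: ✗
patient=Yara: ✓ → 23
patient=Uma: ✓ → 75
patient=Zane: ✗
patient=Eve: ✗
patient=Diego: ✗
patient=Carmen: ✓ → 11
patient=Alice: ✓ → 36
patient=Vik: ✓ → 56
systolic_avg = (23 + 75 + 11 + 36 + 56) / 5 = 40.2
—
[systolic_sum: systolic < 122 AND ward <> 'ICU']
patient=Rosa: ✓ → 18
patient=Xiu: ✗
patient=Yara: ✗
patient=Uma: ✗
patient=Zane: ✗
patient=Eve: ✗
patient=Diego: ✗
patient=Carmen: ✗
patient=Alice: ✗
patient=Vik: ✗
systolic_sum = 18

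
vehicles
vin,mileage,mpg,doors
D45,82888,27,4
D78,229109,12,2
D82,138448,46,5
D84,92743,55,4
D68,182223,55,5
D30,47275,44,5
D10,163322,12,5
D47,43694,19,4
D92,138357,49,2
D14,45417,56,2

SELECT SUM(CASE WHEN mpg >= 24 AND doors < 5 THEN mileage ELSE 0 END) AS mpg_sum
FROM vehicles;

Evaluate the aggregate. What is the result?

vin=D45: ✓ → 82888
vin=D78: ✗
vin=D82: ✗
vin=D84: ✓ → 92743
vin=D68: ✗
vin=D30: ✗
vin=D10: ✗
vin=D47: ✗
vin=D92: ✓ → 138357
vin=D14: ✓ → 45417
mpg_sum = 82888 + 92743 + 138357 + 45417 = 359405

359405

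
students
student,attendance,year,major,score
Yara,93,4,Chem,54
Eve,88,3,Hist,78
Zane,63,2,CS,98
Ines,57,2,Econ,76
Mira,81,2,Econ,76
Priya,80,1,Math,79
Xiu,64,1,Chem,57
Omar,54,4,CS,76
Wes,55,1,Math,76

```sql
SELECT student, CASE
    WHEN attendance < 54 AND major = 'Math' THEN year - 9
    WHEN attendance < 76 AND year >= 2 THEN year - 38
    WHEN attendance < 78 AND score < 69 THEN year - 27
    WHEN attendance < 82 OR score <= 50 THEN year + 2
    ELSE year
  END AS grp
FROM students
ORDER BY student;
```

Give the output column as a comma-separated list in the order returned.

student=Eve: ELSE → 3
student=Ines: attendance < 76 AND year >= 2 → -36
student=Mira: attendance < 82 OR score <= 50 → 4
student=Omar: attendance < 76 AND year >= 2 → -34
student=Priya: attendance < 82 OR score <= 50 → 3
student=Wes: attendance < 82 OR score <= 50 → 3
student=Xiu: attendance < 78 AND score < 69 → -26
student=Yara: ELSE → 4
student=Zane: attendance < 76 AND year >= 2 → -36

3, -36, 4, -34, 3, 3, -26, 4, -36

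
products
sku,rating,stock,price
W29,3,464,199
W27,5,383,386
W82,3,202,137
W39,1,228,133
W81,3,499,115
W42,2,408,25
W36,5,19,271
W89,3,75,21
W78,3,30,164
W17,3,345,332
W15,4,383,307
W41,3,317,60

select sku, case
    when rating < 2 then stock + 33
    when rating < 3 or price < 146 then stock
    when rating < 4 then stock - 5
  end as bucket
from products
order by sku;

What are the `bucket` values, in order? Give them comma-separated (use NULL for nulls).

NULL, 340, NULL, 459, NULL, 261, 317, 408, 25, 499, 202, 75

sku=W15: (no match → NULL) → NULL
sku=W17: rating < 4 → 340
sku=W27: (no match → NULL) → NULL
sku=W29: rating < 4 → 459
sku=W36: (no match → NULL) → NULL
sku=W39: rating < 2 → 261
sku=W41: rating < 3 or price < 146 → 317
sku=W42: rating < 3 or price < 146 → 408
sku=W78: rating < 4 → 25
sku=W81: rating < 3 or price < 146 → 499
sku=W82: rating < 3 or price < 146 → 202
sku=W89: rating < 3 or price < 146 → 75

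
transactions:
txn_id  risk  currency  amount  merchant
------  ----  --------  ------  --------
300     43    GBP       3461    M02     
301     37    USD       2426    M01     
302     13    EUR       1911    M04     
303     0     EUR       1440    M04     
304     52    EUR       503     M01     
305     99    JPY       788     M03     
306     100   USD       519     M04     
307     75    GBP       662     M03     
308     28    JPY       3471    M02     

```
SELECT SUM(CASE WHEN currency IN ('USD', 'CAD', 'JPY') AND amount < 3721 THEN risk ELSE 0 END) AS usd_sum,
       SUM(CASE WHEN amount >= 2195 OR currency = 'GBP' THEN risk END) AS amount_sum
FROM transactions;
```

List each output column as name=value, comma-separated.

usd_sum=264, amount_sum=183

[usd_sum: currency IN ('USD', 'CAD', 'JPY') AND amount < 3721]
txn_id=300: ✗
txn_id=301: ✓ → 37
txn_id=302: ✗
txn_id=303: ✗
txn_id=304: ✗
txn_id=305: ✓ → 99
txn_id=306: ✓ → 100
txn_id=307: ✗
txn_id=308: ✓ → 28
usd_sum = 37 + 99 + 100 + 28 = 264
—
[amount_sum: amount >= 2195 OR currency = 'GBP']
txn_id=300: ✓ → 43
txn_id=301: ✓ → 37
txn_id=302: ✗
txn_id=303: ✗
txn_id=304: ✗
txn_id=305: ✗
txn_id=306: ✗
txn_id=307: ✓ → 75
txn_id=308: ✓ → 28
amount_sum = 43 + 37 + 75 + 28 = 183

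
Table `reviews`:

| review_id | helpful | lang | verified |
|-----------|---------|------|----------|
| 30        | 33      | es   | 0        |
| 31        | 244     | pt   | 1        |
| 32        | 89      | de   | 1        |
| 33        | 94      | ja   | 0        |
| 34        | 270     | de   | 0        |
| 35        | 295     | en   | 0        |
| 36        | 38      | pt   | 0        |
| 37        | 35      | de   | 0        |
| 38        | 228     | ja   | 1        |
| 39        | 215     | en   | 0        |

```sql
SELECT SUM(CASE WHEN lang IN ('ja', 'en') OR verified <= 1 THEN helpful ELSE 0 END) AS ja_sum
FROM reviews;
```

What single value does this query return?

1541

review_id=30: ✓ → 33
review_id=31: ✓ → 244
review_id=32: ✓ → 89
review_id=33: ✓ → 94
review_id=34: ✓ → 270
review_id=35: ✓ → 295
review_id=36: ✓ → 38
review_id=37: ✓ → 35
review_id=38: ✓ → 228
review_id=39: ✓ → 215
ja_sum = 33 + 244 + 89 + 94 + 270 + 295 + 38 + 35 + 228 + 215 = 1541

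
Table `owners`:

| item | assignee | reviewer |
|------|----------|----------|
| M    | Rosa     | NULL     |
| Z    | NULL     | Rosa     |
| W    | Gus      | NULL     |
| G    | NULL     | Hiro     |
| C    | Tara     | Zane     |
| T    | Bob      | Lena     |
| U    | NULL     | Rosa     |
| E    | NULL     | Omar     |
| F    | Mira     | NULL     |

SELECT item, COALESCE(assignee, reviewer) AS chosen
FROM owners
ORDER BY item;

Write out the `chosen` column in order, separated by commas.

Tara, Omar, Mira, Hiro, Rosa, Bob, Rosa, Gus, Rosa

item=C: assignee=Tara → Tara
item=E: assignee=NULL, reviewer=Omar → Omar
item=F: assignee=Mira → Mira
item=G: assignee=NULL, reviewer=Hiro → Hiro
item=M: assignee=Rosa → Rosa
item=T: assignee=Bob → Bob
item=U: assignee=NULL, reviewer=Rosa → Rosa
item=W: assignee=Gus → Gus
item=Z: assignee=NULL, reviewer=Rosa → Rosa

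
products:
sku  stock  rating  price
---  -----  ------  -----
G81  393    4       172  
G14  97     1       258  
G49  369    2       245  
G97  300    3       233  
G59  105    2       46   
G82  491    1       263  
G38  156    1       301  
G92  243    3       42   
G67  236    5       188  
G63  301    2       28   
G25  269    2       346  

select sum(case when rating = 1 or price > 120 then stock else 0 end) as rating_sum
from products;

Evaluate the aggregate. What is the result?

sku=G81: ✓ → 393
sku=G14: ✓ → 97
sku=G49: ✓ → 369
sku=G97: ✓ → 300
sku=G59: ✗
sku=G82: ✓ → 491
sku=G38: ✓ → 156
sku=G92: ✗
sku=G67: ✓ → 236
sku=G63: ✗
sku=G25: ✓ → 269
rating_sum = 393 + 97 + 369 + 300 + 491 + 156 + 236 + 269 = 2311

2311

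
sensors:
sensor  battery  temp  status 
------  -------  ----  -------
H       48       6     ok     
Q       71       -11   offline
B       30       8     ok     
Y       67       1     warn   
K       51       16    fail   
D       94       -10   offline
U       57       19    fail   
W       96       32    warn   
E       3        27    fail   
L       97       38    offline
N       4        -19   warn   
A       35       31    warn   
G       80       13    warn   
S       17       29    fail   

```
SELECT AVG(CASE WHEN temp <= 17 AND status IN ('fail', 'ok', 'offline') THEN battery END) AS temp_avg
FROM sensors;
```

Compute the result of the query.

sensor=H: ✓ → 48
sensor=Q: ✓ → 71
sensor=B: ✓ → 30
sensor=Y: ✗
sensor=K: ✓ → 51
sensor=D: ✓ → 94
sensor=U: ✗
sensor=W: ✗
sensor=E: ✗
sensor=L: ✗
sensor=N: ✗
sensor=A: ✗
sensor=G: ✗
sensor=S: ✗
temp_avg = (48 + 71 + 30 + 51 + 94) / 5 = 58.8

58.8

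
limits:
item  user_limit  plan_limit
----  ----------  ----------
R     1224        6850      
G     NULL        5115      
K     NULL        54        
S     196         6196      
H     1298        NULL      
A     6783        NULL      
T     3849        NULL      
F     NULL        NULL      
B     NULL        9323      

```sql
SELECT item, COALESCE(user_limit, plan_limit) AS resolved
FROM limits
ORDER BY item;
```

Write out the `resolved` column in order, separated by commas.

6783, 9323, NULL, 5115, 1298, 54, 1224, 196, 3849

item=A: user_limit=6783 → 6783
item=B: user_limit=NULL, plan_limit=9323 → 9323
item=F: user_limit=NULL, plan_limit=NULL (all NULL) → NULL
item=G: user_limit=NULL, plan_limit=5115 → 5115
item=H: user_limit=1298 → 1298
item=K: user_limit=NULL, plan_limit=54 → 54
item=R: user_limit=1224 → 1224
item=S: user_limit=196 → 196
item=T: user_limit=3849 → 3849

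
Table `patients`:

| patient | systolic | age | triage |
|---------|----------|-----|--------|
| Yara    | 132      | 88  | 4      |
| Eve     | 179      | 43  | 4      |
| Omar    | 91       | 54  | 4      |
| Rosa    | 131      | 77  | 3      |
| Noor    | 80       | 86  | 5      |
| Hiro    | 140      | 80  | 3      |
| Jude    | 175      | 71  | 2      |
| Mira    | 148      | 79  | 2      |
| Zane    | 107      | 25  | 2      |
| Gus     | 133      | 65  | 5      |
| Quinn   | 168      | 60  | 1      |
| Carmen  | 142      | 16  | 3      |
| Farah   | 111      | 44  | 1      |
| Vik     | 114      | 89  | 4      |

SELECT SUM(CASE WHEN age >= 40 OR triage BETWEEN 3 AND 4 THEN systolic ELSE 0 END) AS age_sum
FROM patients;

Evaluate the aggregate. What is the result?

patient=Yara: ✓ → 132
patient=Eve: ✓ → 179
patient=Omar: ✓ → 91
patient=Rosa: ✓ → 131
patient=Noor: ✓ → 80
patient=Hiro: ✓ → 140
patient=Jude: ✓ → 175
patient=Mira: ✓ → 148
patient=Zane: ✗
patient=Gus: ✓ → 133
patient=Quinn: ✓ → 168
patient=Carmen: ✓ → 142
patient=Farah: ✓ → 111
patient=Vik: ✓ → 114
age_sum = 132 + 179 + 91 + 131 + 80 + 140 + 175 + 148 + 133 + 168 + 142 + 111 + 114 = 1744

1744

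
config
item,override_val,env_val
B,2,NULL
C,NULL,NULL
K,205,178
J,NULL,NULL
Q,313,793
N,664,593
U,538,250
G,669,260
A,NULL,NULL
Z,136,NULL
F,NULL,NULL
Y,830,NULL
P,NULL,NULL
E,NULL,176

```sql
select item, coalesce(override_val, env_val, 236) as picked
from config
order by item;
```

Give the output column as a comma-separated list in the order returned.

236, 2, 236, 176, 236, 669, 236, 205, 664, 236, 313, 538, 830, 136

item=A: override_val=NULL, env_val=NULL, → literal 236 → 236
item=B: override_val=2 → 2
item=C: override_val=NULL, env_val=NULL, → literal 236 → 236
item=E: override_val=NULL, env_val=176 → 176
item=F: override_val=NULL, env_val=NULL, → literal 236 → 236
item=G: override_val=669 → 669
item=J: override_val=NULL, env_val=NULL, → literal 236 → 236
item=K: override_val=205 → 205
item=N: override_val=664 → 664
item=P: override_val=NULL, env_val=NULL, → literal 236 → 236
item=Q: override_val=313 → 313
item=U: override_val=538 → 538
item=Y: override_val=830 → 830
item=Z: override_val=136 → 136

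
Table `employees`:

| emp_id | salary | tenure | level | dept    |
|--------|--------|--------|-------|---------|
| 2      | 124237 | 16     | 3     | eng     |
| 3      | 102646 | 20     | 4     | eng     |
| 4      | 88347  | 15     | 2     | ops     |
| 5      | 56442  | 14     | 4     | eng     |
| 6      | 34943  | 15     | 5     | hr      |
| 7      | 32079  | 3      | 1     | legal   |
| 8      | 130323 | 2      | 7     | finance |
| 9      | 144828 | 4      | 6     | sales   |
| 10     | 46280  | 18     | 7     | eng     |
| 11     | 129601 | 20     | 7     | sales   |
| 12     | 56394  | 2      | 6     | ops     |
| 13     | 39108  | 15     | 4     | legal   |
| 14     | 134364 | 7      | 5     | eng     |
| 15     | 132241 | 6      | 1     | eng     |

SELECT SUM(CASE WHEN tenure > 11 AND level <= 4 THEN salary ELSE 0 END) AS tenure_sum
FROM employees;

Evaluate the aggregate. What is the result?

410780

emp_id=2: ✓ → 124237
emp_id=3: ✓ → 102646
emp_id=4: ✓ → 88347
emp_id=5: ✓ → 56442
emp_id=6: ✗
emp_id=7: ✗
emp_id=8: ✗
emp_id=9: ✗
emp_id=10: ✗
emp_id=11: ✗
emp_id=12: ✗
emp_id=13: ✓ → 39108
emp_id=14: ✗
emp_id=15: ✗
tenure_sum = 124237 + 102646 + 88347 + 56442 + 39108 = 410780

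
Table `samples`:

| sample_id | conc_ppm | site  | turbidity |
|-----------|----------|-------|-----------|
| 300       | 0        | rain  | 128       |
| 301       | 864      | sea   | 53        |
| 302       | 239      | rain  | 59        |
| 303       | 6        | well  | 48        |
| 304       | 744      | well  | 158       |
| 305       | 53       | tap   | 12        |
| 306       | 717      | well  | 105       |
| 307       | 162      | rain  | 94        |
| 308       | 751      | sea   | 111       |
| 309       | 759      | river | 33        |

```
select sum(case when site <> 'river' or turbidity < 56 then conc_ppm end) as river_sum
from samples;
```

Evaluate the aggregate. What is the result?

sample_id=300: ✓ → 0
sample_id=301: ✓ → 864
sample_id=302: ✓ → 239
sample_id=303: ✓ → 6
sample_id=304: ✓ → 744
sample_id=305: ✓ → 53
sample_id=306: ✓ → 717
sample_id=307: ✓ → 162
sample_id=308: ✓ → 751
sample_id=309: ✓ → 759
river_sum = 864 + 239 + 6 + 744 + 53 + 717 + 162 + 751 + 759 = 4295

4295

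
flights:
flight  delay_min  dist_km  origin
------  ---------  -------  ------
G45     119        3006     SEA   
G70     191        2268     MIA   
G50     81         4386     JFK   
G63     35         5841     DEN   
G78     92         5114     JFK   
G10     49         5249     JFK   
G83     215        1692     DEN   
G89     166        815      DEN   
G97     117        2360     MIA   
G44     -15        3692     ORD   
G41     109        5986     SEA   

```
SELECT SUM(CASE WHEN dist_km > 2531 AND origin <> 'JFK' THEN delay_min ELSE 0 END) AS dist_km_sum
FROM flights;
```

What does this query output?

flight=G45: ✓ → 119
flight=G70: ✗
flight=G50: ✗
flight=G63: ✓ → 35
flight=G78: ✗
flight=G10: ✗
flight=G83: ✗
flight=G89: ✗
flight=G97: ✗
flight=G44: ✓ → -15
flight=G41: ✓ → 109
dist_km_sum = 119 + 35 + -15 + 109 = 248

248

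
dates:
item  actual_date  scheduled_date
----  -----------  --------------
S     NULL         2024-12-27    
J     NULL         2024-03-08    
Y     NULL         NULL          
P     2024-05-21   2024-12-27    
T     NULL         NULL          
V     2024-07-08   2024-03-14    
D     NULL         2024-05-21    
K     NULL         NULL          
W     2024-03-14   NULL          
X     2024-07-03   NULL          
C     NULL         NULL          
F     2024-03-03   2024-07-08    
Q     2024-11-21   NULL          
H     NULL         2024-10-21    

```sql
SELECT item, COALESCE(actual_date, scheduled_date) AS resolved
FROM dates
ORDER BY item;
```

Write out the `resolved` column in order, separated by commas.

item=C: actual_date=NULL, scheduled_date=NULL (all NULL) → NULL
item=D: actual_date=NULL, scheduled_date=2024-05-21 → 2024-05-21
item=F: actual_date=2024-03-03 → 2024-03-03
item=H: actual_date=NULL, scheduled_date=2024-10-21 → 2024-10-21
item=J: actual_date=NULL, scheduled_date=2024-03-08 → 2024-03-08
item=K: actual_date=NULL, scheduled_date=NULL (all NULL) → NULL
item=P: actual_date=2024-05-21 → 2024-05-21
item=Q: actual_date=2024-11-21 → 2024-11-21
item=S: actual_date=NULL, scheduled_date=2024-12-27 → 2024-12-27
item=T: actual_date=NULL, scheduled_date=NULL (all NULL) → NULL
item=V: actual_date=2024-07-08 → 2024-07-08
item=W: actual_date=2024-03-14 → 2024-03-14
item=X: actual_date=2024-07-03 → 2024-07-03
item=Y: actual_date=NULL, scheduled_date=NULL (all NULL) → NULL

NULL, 2024-05-21, 2024-03-03, 2024-10-21, 2024-03-08, NULL, 2024-05-21, 2024-11-21, 2024-12-27, NULL, 2024-07-08, 2024-03-14, 2024-07-03, NULL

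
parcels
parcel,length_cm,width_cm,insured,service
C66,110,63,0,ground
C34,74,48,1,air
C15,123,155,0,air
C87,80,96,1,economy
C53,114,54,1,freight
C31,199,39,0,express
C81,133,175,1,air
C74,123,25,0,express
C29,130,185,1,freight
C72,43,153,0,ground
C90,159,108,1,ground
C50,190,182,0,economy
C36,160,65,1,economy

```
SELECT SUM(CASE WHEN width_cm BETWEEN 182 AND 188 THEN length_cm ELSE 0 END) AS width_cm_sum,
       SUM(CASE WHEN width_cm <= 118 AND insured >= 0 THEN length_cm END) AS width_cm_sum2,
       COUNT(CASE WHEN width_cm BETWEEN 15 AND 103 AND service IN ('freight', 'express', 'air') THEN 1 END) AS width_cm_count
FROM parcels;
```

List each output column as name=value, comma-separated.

[width_cm_sum: width_cm BETWEEN 182 AND 188]
parcel=C66: ✗
parcel=C34: ✗
parcel=C15: ✗
parcel=C87: ✗
parcel=C53: ✗
parcel=C31: ✗
parcel=C81: ✗
parcel=C74: ✗
parcel=C29: ✓ → 130
parcel=C72: ✗
parcel=C90: ✗
parcel=C50: ✓ → 190
parcel=C36: ✗
width_cm_sum = 130 + 190 = 320
—
[width_cm_sum2: width_cm <= 118 AND insured >= 0]
parcel=C66: ✓ → 110
parcel=C34: ✓ → 74
parcel=C15: ✗
parcel=C87: ✓ → 80
parcel=C53: ✓ → 114
parcel=C31: ✓ → 199
parcel=C81: ✗
parcel=C74: ✓ → 123
parcel=C29: ✗
parcel=C72: ✗
parcel=C90: ✓ → 159
parcel=C50: ✗
parcel=C36: ✓ → 160
width_cm_sum2 = 110 + 74 + 80 + 114 + 199 + 123 + 159 + 160 = 1019
—
[width_cm_count: width_cm BETWEEN 15 AND 103 AND service IN ('freight', 'express', 'air')]
parcel=C66: ✗
parcel=C34: ✓ → 1
parcel=C15: ✗
parcel=C87: ✗
parcel=C53: ✓ → 1
parcel=C31: ✓ → 1
parcel=C81: ✗
parcel=C74: ✓ → 1
parcel=C29: ✗
parcel=C72: ✗
parcel=C90: ✗
parcel=C50: ✗
parcel=C36: ✗
width_cm_count = COUNT(1, 1, 1, 1) = 4

width_cm_sum=320, width_cm_sum2=1019, width_cm_count=4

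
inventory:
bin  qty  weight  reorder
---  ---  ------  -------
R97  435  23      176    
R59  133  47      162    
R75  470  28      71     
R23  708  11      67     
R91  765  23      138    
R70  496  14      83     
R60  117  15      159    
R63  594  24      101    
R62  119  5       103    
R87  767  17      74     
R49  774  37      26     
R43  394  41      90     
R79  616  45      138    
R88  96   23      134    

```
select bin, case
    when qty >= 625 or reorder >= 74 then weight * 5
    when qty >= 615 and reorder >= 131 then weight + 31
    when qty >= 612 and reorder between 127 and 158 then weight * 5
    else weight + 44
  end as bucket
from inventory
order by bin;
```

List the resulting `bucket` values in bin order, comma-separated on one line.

bin=R23: qty >= 625 or reorder >= 74 → 55
bin=R43: qty >= 625 or reorder >= 74 → 205
bin=R49: qty >= 625 or reorder >= 74 → 185
bin=R59: qty >= 625 or reorder >= 74 → 235
bin=R60: qty >= 625 or reorder >= 74 → 75
bin=R62: qty >= 625 or reorder >= 74 → 25
bin=R63: qty >= 625 or reorder >= 74 → 120
bin=R70: qty >= 625 or reorder >= 74 → 70
bin=R75: ELSE → 72
bin=R79: qty >= 625 or reorder >= 74 → 225
bin=R87: qty >= 625 or reorder >= 74 → 85
bin=R88: qty >= 625 or reorder >= 74 → 115
bin=R91: qty >= 625 or reorder >= 74 → 115
bin=R97: qty >= 625 or reorder >= 74 → 115

55, 205, 185, 235, 75, 25, 120, 70, 72, 225, 85, 115, 115, 115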